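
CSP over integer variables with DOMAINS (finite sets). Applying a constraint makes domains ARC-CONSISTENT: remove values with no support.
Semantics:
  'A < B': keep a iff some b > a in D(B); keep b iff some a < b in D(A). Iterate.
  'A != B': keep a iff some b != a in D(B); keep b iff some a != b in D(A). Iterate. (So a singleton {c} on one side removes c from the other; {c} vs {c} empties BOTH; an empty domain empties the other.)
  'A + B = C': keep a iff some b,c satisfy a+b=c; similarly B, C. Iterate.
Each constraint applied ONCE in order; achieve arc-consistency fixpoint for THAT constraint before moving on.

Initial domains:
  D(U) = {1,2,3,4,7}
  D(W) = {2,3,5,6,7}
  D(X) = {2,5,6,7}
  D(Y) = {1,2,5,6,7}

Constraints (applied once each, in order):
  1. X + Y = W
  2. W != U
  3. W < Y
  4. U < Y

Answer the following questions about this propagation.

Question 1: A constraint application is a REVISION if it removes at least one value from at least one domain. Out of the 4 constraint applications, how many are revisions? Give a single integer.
Answer: 3

Derivation:
Constraint 1 (X + Y = W) on D(X)={2,5,6,7} D(Y)={1,2,5,6,7} D(W)={2,3,5,6,7}: X {2,5,6,7}->{2,5,6}; Y {1,2,5,6,7}->{1,2,5}; W {2,3,5,6,7}->{3,6,7} => REVISION
Constraint 2 (W != U) on D(W)={3,6,7} D(U)={1,2,3,4,7}: no change => not a revision
Constraint 3 (W < Y) on D(W)={3,6,7} D(Y)={1,2,5}: W {3,6,7}->{3}; Y {1,2,5}->{5} => REVISION
Constraint 4 (U < Y) on D(U)={1,2,3,4,7} D(Y)={5}: U {1,2,3,4,7}->{1,2,3,4} => REVISION
Total revisions = 3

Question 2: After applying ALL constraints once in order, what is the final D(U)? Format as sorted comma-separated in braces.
Answer: {1,2,3,4}

Derivation:
Constraint 1 (X + Y = W) on D(X)={2,5,6,7} D(Y)={1,2,5,6,7} D(W)={2,3,5,6,7}: X {2,5,6,7}->{2,5,6}; Y {1,2,5,6,7}->{1,2,5}; W {2,3,5,6,7}->{3,6,7}
Constraint 2 (W != U) on D(W)={3,6,7} D(U)={1,2,3,4,7}: no change
Constraint 3 (W < Y) on D(W)={3,6,7} D(Y)={1,2,5}: W {3,6,7}->{3}; Y {1,2,5}->{5}
Constraint 4 (U < Y) on D(U)={1,2,3,4,7} D(Y)={5}: U {1,2,3,4,7}->{1,2,3,4}
So after all 4 constraints: D(U) = {1,2,3,4}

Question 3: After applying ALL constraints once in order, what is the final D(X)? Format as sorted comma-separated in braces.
Answer: {2,5,6}

Derivation:
Constraint 1 (X + Y = W) on D(X)={2,5,6,7} D(Y)={1,2,5,6,7} D(W)={2,3,5,6,7}: X {2,5,6,7}->{2,5,6}; Y {1,2,5,6,7}->{1,2,5}; W {2,3,5,6,7}->{3,6,7}
Constraint 2 (W != U) on D(W)={3,6,7} D(U)={1,2,3,4,7}: no change
Constraint 3 (W < Y) on D(W)={3,6,7} D(Y)={1,2,5}: W {3,6,7}->{3}; Y {1,2,5}->{5}
Constraint 4 (U < Y) on D(U)={1,2,3,4,7} D(Y)={5}: U {1,2,3,4,7}->{1,2,3,4}
So after all 4 constraints: D(X) = {2,5,6}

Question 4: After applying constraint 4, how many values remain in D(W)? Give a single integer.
Answer: 1

Derivation:
Constraint 1 (X + Y = W) on D(X)={2,5,6,7} D(Y)={1,2,5,6,7} D(W)={2,3,5,6,7}: X {2,5,6,7}->{2,5,6}; Y {1,2,5,6,7}->{1,2,5}; W {2,3,5,6,7}->{3,6,7}
Constraint 2 (W != U) on D(W)={3,6,7} D(U)={1,2,3,4,7}: no change
Constraint 3 (W < Y) on D(W)={3,6,7} D(Y)={1,2,5}: W {3,6,7}->{3}; Y {1,2,5}->{5}
Constraint 4 (U < Y) on D(U)={1,2,3,4,7} D(Y)={5}: U {1,2,3,4,7}->{1,2,3,4}
So after constraint 4: D(W)={3}, size = 1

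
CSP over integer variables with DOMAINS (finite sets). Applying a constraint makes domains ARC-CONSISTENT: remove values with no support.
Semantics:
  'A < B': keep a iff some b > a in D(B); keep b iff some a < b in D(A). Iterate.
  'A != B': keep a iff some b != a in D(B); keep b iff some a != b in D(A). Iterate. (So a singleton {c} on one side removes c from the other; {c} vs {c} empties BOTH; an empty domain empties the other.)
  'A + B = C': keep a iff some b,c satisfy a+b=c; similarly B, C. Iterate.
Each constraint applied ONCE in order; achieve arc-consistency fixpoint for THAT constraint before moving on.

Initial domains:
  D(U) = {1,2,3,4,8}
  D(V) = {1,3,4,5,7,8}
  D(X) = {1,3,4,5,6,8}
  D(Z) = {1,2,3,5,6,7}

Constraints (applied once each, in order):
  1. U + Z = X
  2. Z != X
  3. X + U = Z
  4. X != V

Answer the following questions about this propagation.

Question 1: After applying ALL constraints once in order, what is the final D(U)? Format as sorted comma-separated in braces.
Constraint 1 (U + Z = X) on D(U)={1,2,3,4,8} D(Z)={1,2,3,5,6,7} D(X)={1,3,4,5,6,8}: U {1,2,3,4,8}->{1,2,3,4}; X {1,3,4,5,6,8}->{3,4,5,6,8}
Constraint 2 (Z != X) on D(Z)={1,2,3,5,6,7} D(X)={3,4,5,6,8}: no change
Constraint 3 (X + U = Z) on D(X)={3,4,5,6,8} D(U)={1,2,3,4} D(Z)={1,2,3,5,6,7}: X {3,4,5,6,8}->{3,4,5,6}; Z {1,2,3,5,6,7}->{5,6,7}
Constraint 4 (X != V) on D(X)={3,4,5,6} D(V)={1,3,4,5,7,8}: no change
So after all 4 constraints: D(U) = {1,2,3,4}

Answer: {1,2,3,4}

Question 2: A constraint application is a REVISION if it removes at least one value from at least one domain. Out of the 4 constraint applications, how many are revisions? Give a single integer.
Answer: 2

Derivation:
Constraint 1 (U + Z = X) on D(U)={1,2,3,4,8} D(Z)={1,2,3,5,6,7} D(X)={1,3,4,5,6,8}: U {1,2,3,4,8}->{1,2,3,4}; X {1,3,4,5,6,8}->{3,4,5,6,8} => REVISION
Constraint 2 (Z != X) on D(Z)={1,2,3,5,6,7} D(X)={3,4,5,6,8}: no change => not a revision
Constraint 3 (X + U = Z) on D(X)={3,4,5,6,8} D(U)={1,2,3,4} D(Z)={1,2,3,5,6,7}: X {3,4,5,6,8}->{3,4,5,6}; Z {1,2,3,5,6,7}->{5,6,7} => REVISION
Constraint 4 (X != V) on D(X)={3,4,5,6} D(V)={1,3,4,5,7,8}: no change => not a revision
Total revisions = 2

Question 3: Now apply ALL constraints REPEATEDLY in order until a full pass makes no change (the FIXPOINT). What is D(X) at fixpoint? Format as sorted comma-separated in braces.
pass 0 (initial): D(X)={1,3,4,5,6,8}
pass 1: U {1,2,3,4,8}->{1,2,3,4}; X {1,3,4,5,6,8}->{3,4,5,6}; Z {1,2,3,5,6,7}->{5,6,7}
pass 2: U {1,2,3,4}->{}; V {1,3,4,5,7,8}->{}; X {3,4,5,6}->{}; Z {5,6,7}->{}
pass 3: no change
Fixpoint after 3 passes: D(X) = {}

Answer: {}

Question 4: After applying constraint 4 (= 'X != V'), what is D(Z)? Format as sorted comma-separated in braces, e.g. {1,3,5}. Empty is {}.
Answer: {5,6,7}

Derivation:
Constraint 1 (U + Z = X) on D(U)={1,2,3,4,8} D(Z)={1,2,3,5,6,7} D(X)={1,3,4,5,6,8}: U {1,2,3,4,8}->{1,2,3,4}; X {1,3,4,5,6,8}->{3,4,5,6,8}
Constraint 2 (Z != X) on D(Z)={1,2,3,5,6,7} D(X)={3,4,5,6,8}: no change
Constraint 3 (X + U = Z) on D(X)={3,4,5,6,8} D(U)={1,2,3,4} D(Z)={1,2,3,5,6,7}: X {3,4,5,6,8}->{3,4,5,6}; Z {1,2,3,5,6,7}->{5,6,7}
Constraint 4 (X != V) on D(X)={3,4,5,6} D(V)={1,3,4,5,7,8}: no change
So after constraint 4: D(Z) = {5,6,7}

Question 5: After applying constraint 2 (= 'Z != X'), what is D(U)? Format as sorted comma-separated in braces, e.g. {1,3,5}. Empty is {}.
Answer: {1,2,3,4}

Derivation:
Constraint 1 (U + Z = X) on D(U)={1,2,3,4,8} D(Z)={1,2,3,5,6,7} D(X)={1,3,4,5,6,8}: U {1,2,3,4,8}->{1,2,3,4}; X {1,3,4,5,6,8}->{3,4,5,6,8}
Constraint 2 (Z != X) on D(Z)={1,2,3,5,6,7} D(X)={3,4,5,6,8}: no change
So after constraint 2: D(U) = {1,2,3,4}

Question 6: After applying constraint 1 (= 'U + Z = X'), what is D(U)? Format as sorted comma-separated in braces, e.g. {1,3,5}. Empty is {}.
Answer: {1,2,3,4}

Derivation:
Constraint 1 (U + Z = X) on D(U)={1,2,3,4,8} D(Z)={1,2,3,5,6,7} D(X)={1,3,4,5,6,8}: U {1,2,3,4,8}->{1,2,3,4}; X {1,3,4,5,6,8}->{3,4,5,6,8}
So after constraint 1: D(U) = {1,2,3,4}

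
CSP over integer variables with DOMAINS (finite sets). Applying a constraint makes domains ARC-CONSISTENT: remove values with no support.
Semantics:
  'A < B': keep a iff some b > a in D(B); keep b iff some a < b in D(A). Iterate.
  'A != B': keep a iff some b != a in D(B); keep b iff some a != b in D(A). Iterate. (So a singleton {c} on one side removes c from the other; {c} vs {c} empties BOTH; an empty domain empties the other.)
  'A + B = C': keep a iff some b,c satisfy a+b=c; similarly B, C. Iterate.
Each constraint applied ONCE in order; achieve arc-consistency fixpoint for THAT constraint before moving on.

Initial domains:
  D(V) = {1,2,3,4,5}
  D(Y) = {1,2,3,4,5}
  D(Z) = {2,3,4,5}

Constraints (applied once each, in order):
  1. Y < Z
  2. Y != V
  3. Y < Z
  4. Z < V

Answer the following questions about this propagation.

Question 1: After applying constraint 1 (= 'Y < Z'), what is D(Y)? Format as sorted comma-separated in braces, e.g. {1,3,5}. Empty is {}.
Constraint 1 (Y < Z) on D(Y)={1,2,3,4,5} D(Z)={2,3,4,5}: Y {1,2,3,4,5}->{1,2,3,4}
So after constraint 1: D(Y) = {1,2,3,4}

Answer: {1,2,3,4}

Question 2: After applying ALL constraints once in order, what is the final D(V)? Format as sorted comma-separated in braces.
Answer: {3,4,5}

Derivation:
Constraint 1 (Y < Z) on D(Y)={1,2,3,4,5} D(Z)={2,3,4,5}: Y {1,2,3,4,5}->{1,2,3,4}
Constraint 2 (Y != V) on D(Y)={1,2,3,4} D(V)={1,2,3,4,5}: no change
Constraint 3 (Y < Z) on D(Y)={1,2,3,4} D(Z)={2,3,4,5}: no change
Constraint 4 (Z < V) on D(Z)={2,3,4,5} D(V)={1,2,3,4,5}: Z {2,3,4,5}->{2,3,4}; V {1,2,3,4,5}->{3,4,5}
So after all 4 constraints: D(V) = {3,4,5}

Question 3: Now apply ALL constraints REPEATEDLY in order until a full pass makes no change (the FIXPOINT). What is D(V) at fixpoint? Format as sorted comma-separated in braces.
pass 0 (initial): D(V)={1,2,3,4,5}
pass 1: V {1,2,3,4,5}->{3,4,5}; Y {1,2,3,4,5}->{1,2,3,4}; Z {2,3,4,5}->{2,3,4}
pass 2: Y {1,2,3,4}->{1,2,3}
pass 3: no change
Fixpoint after 3 passes: D(V) = {3,4,5}

Answer: {3,4,5}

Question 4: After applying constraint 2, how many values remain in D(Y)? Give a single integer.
Constraint 1 (Y < Z) on D(Y)={1,2,3,4,5} D(Z)={2,3,4,5}: Y {1,2,3,4,5}->{1,2,3,4}
Constraint 2 (Y != V) on D(Y)={1,2,3,4} D(V)={1,2,3,4,5}: no change
So after constraint 2: D(Y)={1,2,3,4}, size = 4

Answer: 4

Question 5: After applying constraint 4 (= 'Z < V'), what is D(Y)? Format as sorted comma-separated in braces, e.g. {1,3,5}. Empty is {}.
Answer: {1,2,3,4}

Derivation:
Constraint 1 (Y < Z) on D(Y)={1,2,3,4,5} D(Z)={2,3,4,5}: Y {1,2,3,4,5}->{1,2,3,4}
Constraint 2 (Y != V) on D(Y)={1,2,3,4} D(V)={1,2,3,4,5}: no change
Constraint 3 (Y < Z) on D(Y)={1,2,3,4} D(Z)={2,3,4,5}: no change
Constraint 4 (Z < V) on D(Z)={2,3,4,5} D(V)={1,2,3,4,5}: Z {2,3,4,5}->{2,3,4}; V {1,2,3,4,5}->{3,4,5}
So after constraint 4: D(Y) = {1,2,3,4}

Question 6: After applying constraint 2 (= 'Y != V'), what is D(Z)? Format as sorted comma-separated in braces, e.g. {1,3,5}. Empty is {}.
Constraint 1 (Y < Z) on D(Y)={1,2,3,4,5} D(Z)={2,3,4,5}: Y {1,2,3,4,5}->{1,2,3,4}
Constraint 2 (Y != V) on D(Y)={1,2,3,4} D(V)={1,2,3,4,5}: no change
So after constraint 2: D(Z) = {2,3,4,5}

Answer: {2,3,4,5}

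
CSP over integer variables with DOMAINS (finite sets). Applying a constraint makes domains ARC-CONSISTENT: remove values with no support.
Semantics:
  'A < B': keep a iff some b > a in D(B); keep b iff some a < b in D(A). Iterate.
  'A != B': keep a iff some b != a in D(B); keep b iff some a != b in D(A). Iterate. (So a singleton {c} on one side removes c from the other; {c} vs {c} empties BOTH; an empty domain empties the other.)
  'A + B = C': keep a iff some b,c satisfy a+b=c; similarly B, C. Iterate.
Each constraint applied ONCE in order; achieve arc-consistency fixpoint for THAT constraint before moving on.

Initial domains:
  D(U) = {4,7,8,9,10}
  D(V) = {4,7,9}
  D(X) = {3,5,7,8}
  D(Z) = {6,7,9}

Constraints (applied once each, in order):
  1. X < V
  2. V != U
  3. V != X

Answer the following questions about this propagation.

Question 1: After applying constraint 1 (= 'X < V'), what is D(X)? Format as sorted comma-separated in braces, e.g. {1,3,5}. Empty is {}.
Constraint 1 (X < V) on D(X)={3,5,7,8} D(V)={4,7,9}: no change
So after constraint 1: D(X) = {3,5,7,8}

Answer: {3,5,7,8}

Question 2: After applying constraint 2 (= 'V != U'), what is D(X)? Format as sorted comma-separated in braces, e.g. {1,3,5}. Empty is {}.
Answer: {3,5,7,8}

Derivation:
Constraint 1 (X < V) on D(X)={3,5,7,8} D(V)={4,7,9}: no change
Constraint 2 (V != U) on D(V)={4,7,9} D(U)={4,7,8,9,10}: no change
So after constraint 2: D(X) = {3,5,7,8}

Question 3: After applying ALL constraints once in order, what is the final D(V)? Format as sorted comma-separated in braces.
Constraint 1 (X < V) on D(X)={3,5,7,8} D(V)={4,7,9}: no change
Constraint 2 (V != U) on D(V)={4,7,9} D(U)={4,7,8,9,10}: no change
Constraint 3 (V != X) on D(V)={4,7,9} D(X)={3,5,7,8}: no change
So after all 3 constraints: D(V) = {4,7,9}

Answer: {4,7,9}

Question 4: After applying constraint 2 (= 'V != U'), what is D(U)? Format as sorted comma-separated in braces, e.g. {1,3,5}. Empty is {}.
Constraint 1 (X < V) on D(X)={3,5,7,8} D(V)={4,7,9}: no change
Constraint 2 (V != U) on D(V)={4,7,9} D(U)={4,7,8,9,10}: no change
So after constraint 2: D(U) = {4,7,8,9,10}

Answer: {4,7,8,9,10}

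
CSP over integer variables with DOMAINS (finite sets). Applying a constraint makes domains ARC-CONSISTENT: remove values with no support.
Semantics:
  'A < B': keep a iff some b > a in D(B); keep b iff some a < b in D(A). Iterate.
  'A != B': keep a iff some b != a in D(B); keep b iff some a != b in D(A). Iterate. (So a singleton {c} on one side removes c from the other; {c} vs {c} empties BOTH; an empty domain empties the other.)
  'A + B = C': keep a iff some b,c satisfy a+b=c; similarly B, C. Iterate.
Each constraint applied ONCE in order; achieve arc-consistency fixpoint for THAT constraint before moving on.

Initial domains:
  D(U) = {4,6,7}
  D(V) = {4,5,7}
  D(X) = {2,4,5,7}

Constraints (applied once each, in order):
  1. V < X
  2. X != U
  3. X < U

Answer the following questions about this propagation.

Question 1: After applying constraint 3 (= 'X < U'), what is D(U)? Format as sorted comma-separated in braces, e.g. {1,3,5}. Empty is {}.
Constraint 1 (V < X) on D(V)={4,5,7} D(X)={2,4,5,7}: V {4,5,7}->{4,5}; X {2,4,5,7}->{5,7}
Constraint 2 (X != U) on D(X)={5,7} D(U)={4,6,7}: no change
Constraint 3 (X < U) on D(X)={5,7} D(U)={4,6,7}: X {5,7}->{5}; U {4,6,7}->{6,7}
So after constraint 3: D(U) = {6,7}

Answer: {6,7}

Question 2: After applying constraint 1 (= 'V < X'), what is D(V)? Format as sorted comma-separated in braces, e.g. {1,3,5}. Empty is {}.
Constraint 1 (V < X) on D(V)={4,5,7} D(X)={2,4,5,7}: V {4,5,7}->{4,5}; X {2,4,5,7}->{5,7}
So after constraint 1: D(V) = {4,5}

Answer: {4,5}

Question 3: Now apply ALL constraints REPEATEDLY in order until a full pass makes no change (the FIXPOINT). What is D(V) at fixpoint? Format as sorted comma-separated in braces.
Answer: {4}

Derivation:
pass 0 (initial): D(V)={4,5,7}
pass 1: U {4,6,7}->{6,7}; V {4,5,7}->{4,5}; X {2,4,5,7}->{5}
pass 2: V {4,5}->{4}
pass 3: no change
Fixpoint after 3 passes: D(V) = {4}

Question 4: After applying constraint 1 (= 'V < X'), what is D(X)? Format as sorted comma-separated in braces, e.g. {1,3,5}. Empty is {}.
Answer: {5,7}

Derivation:
Constraint 1 (V < X) on D(V)={4,5,7} D(X)={2,4,5,7}: V {4,5,7}->{4,5}; X {2,4,5,7}->{5,7}
So after constraint 1: D(X) = {5,7}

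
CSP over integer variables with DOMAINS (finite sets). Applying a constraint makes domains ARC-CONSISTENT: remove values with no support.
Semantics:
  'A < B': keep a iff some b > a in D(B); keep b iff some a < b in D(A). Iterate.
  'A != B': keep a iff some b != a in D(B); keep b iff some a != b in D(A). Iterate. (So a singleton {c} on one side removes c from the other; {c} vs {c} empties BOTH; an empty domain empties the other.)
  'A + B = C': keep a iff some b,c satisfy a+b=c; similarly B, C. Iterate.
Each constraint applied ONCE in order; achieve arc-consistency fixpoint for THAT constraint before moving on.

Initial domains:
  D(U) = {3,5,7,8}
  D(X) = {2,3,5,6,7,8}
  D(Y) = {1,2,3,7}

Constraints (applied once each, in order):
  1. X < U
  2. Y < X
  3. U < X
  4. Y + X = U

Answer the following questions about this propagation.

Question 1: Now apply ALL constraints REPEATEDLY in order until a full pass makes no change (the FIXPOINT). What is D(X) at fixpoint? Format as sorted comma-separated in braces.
pass 0 (initial): D(X)={2,3,5,6,7,8}
pass 1: U {3,5,7,8}->{}; X {2,3,5,6,7,8}->{}; Y {1,2,3,7}->{}
pass 2: no change
Fixpoint after 2 passes: D(X) = {}

Answer: {}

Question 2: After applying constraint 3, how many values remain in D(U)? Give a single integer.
Constraint 1 (X < U) on D(X)={2,3,5,6,7,8} D(U)={3,5,7,8}: X {2,3,5,6,7,8}->{2,3,5,6,7}
Constraint 2 (Y < X) on D(Y)={1,2,3,7} D(X)={2,3,5,6,7}: Y {1,2,3,7}->{1,2,3}
Constraint 3 (U < X) on D(U)={3,5,7,8} D(X)={2,3,5,6,7}: U {3,5,7,8}->{3,5}; X {2,3,5,6,7}->{5,6,7}
So after constraint 3: D(U)={3,5}, size = 2

Answer: 2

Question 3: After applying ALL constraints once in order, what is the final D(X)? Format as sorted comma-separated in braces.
Answer: {}

Derivation:
Constraint 1 (X < U) on D(X)={2,3,5,6,7,8} D(U)={3,5,7,8}: X {2,3,5,6,7,8}->{2,3,5,6,7}
Constraint 2 (Y < X) on D(Y)={1,2,3,7} D(X)={2,3,5,6,7}: Y {1,2,3,7}->{1,2,3}
Constraint 3 (U < X) on D(U)={3,5,7,8} D(X)={2,3,5,6,7}: U {3,5,7,8}->{3,5}; X {2,3,5,6,7}->{5,6,7}
Constraint 4 (Y + X = U) on D(Y)={1,2,3} D(X)={5,6,7} D(U)={3,5}: Y {1,2,3}->{}; X {5,6,7}->{}; U {3,5}->{}
So after all 4 constraints: D(X) = {}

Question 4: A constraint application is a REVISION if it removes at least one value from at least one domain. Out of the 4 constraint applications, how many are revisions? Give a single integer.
Constraint 1 (X < U) on D(X)={2,3,5,6,7,8} D(U)={3,5,7,8}: X {2,3,5,6,7,8}->{2,3,5,6,7} => REVISION
Constraint 2 (Y < X) on D(Y)={1,2,3,7} D(X)={2,3,5,6,7}: Y {1,2,3,7}->{1,2,3} => REVISION
Constraint 3 (U < X) on D(U)={3,5,7,8} D(X)={2,3,5,6,7}: U {3,5,7,8}->{3,5}; X {2,3,5,6,7}->{5,6,7} => REVISION
Constraint 4 (Y + X = U) on D(Y)={1,2,3} D(X)={5,6,7} D(U)={3,5}: Y {1,2,3}->{}; X {5,6,7}->{}; U {3,5}->{} => REVISION
Total revisions = 4

Answer: 4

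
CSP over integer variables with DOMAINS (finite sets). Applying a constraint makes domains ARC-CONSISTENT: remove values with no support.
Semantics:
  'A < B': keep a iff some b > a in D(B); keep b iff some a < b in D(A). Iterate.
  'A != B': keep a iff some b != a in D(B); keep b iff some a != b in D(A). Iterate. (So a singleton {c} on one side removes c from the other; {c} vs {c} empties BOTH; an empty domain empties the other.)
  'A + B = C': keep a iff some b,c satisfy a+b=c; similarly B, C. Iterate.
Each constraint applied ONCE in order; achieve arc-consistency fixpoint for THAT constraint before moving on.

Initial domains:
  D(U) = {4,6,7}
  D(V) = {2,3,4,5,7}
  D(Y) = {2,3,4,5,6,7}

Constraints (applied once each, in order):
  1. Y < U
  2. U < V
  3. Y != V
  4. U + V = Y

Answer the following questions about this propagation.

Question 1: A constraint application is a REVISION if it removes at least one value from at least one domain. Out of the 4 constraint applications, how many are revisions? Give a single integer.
Answer: 3

Derivation:
Constraint 1 (Y < U) on D(Y)={2,3,4,5,6,7} D(U)={4,6,7}: Y {2,3,4,5,6,7}->{2,3,4,5,6} => REVISION
Constraint 2 (U < V) on D(U)={4,6,7} D(V)={2,3,4,5,7}: U {4,6,7}->{4,6}; V {2,3,4,5,7}->{5,7} => REVISION
Constraint 3 (Y != V) on D(Y)={2,3,4,5,6} D(V)={5,7}: no change => not a revision
Constraint 4 (U + V = Y) on D(U)={4,6} D(V)={5,7} D(Y)={2,3,4,5,6}: U {4,6}->{}; V {5,7}->{}; Y {2,3,4,5,6}->{} => REVISION
Total revisions = 3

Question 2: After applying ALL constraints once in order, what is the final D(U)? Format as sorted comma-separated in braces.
Answer: {}

Derivation:
Constraint 1 (Y < U) on D(Y)={2,3,4,5,6,7} D(U)={4,6,7}: Y {2,3,4,5,6,7}->{2,3,4,5,6}
Constraint 2 (U < V) on D(U)={4,6,7} D(V)={2,3,4,5,7}: U {4,6,7}->{4,6}; V {2,3,4,5,7}->{5,7}
Constraint 3 (Y != V) on D(Y)={2,3,4,5,6} D(V)={5,7}: no change
Constraint 4 (U + V = Y) on D(U)={4,6} D(V)={5,7} D(Y)={2,3,4,5,6}: U {4,6}->{}; V {5,7}->{}; Y {2,3,4,5,6}->{}
So after all 4 constraints: D(U) = {}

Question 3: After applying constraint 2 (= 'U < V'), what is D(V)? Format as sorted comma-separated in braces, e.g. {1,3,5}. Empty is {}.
Answer: {5,7}

Derivation:
Constraint 1 (Y < U) on D(Y)={2,3,4,5,6,7} D(U)={4,6,7}: Y {2,3,4,5,6,7}->{2,3,4,5,6}
Constraint 2 (U < V) on D(U)={4,6,7} D(V)={2,3,4,5,7}: U {4,6,7}->{4,6}; V {2,3,4,5,7}->{5,7}
So after constraint 2: D(V) = {5,7}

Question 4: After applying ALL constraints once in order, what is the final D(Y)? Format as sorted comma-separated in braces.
Answer: {}

Derivation:
Constraint 1 (Y < U) on D(Y)={2,3,4,5,6,7} D(U)={4,6,7}: Y {2,3,4,5,6,7}->{2,3,4,5,6}
Constraint 2 (U < V) on D(U)={4,6,7} D(V)={2,3,4,5,7}: U {4,6,7}->{4,6}; V {2,3,4,5,7}->{5,7}
Constraint 3 (Y != V) on D(Y)={2,3,4,5,6} D(V)={5,7}: no change
Constraint 4 (U + V = Y) on D(U)={4,6} D(V)={5,7} D(Y)={2,3,4,5,6}: U {4,6}->{}; V {5,7}->{}; Y {2,3,4,5,6}->{}
So after all 4 constraints: D(Y) = {}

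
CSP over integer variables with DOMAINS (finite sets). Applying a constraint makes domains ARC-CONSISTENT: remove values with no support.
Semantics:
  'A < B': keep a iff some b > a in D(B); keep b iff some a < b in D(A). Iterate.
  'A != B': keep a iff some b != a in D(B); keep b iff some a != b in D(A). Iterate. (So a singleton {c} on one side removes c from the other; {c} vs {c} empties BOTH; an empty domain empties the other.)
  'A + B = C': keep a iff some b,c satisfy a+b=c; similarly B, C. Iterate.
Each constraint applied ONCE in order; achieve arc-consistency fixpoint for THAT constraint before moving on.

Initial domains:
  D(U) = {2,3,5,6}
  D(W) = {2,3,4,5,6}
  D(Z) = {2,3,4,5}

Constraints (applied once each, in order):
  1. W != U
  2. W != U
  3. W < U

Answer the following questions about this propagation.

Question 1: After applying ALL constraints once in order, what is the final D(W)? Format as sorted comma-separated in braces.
Answer: {2,3,4,5}

Derivation:
Constraint 1 (W != U) on D(W)={2,3,4,5,6} D(U)={2,3,5,6}: no change
Constraint 2 (W != U) on D(W)={2,3,4,5,6} D(U)={2,3,5,6}: no change
Constraint 3 (W < U) on D(W)={2,3,4,5,6} D(U)={2,3,5,6}: W {2,3,4,5,6}->{2,3,4,5}; U {2,3,5,6}->{3,5,6}
So after all 3 constraints: D(W) = {2,3,4,5}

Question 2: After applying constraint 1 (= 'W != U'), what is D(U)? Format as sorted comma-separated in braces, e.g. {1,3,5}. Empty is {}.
Answer: {2,3,5,6}

Derivation:
Constraint 1 (W != U) on D(W)={2,3,4,5,6} D(U)={2,3,5,6}: no change
So after constraint 1: D(U) = {2,3,5,6}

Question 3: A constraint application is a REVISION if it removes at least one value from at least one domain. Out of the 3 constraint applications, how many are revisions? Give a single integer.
Answer: 1

Derivation:
Constraint 1 (W != U) on D(W)={2,3,4,5,6} D(U)={2,3,5,6}: no change => not a revision
Constraint 2 (W != U) on D(W)={2,3,4,5,6} D(U)={2,3,5,6}: no change => not a revision
Constraint 3 (W < U) on D(W)={2,3,4,5,6} D(U)={2,3,5,6}: W {2,3,4,5,6}->{2,3,4,5}; U {2,3,5,6}->{3,5,6} => REVISION
Total revisions = 1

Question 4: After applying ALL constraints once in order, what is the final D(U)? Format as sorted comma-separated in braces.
Answer: {3,5,6}

Derivation:
Constraint 1 (W != U) on D(W)={2,3,4,5,6} D(U)={2,3,5,6}: no change
Constraint 2 (W != U) on D(W)={2,3,4,5,6} D(U)={2,3,5,6}: no change
Constraint 3 (W < U) on D(W)={2,3,4,5,6} D(U)={2,3,5,6}: W {2,3,4,5,6}->{2,3,4,5}; U {2,3,5,6}->{3,5,6}
So after all 3 constraints: D(U) = {3,5,6}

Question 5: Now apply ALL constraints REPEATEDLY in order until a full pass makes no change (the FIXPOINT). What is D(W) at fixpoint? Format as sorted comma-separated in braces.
Answer: {2,3,4,5}

Derivation:
pass 0 (initial): D(W)={2,3,4,5,6}
pass 1: U {2,3,5,6}->{3,5,6}; W {2,3,4,5,6}->{2,3,4,5}
pass 2: no change
Fixpoint after 2 passes: D(W) = {2,3,4,5}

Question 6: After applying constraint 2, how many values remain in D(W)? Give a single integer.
Answer: 5

Derivation:
Constraint 1 (W != U) on D(W)={2,3,4,5,6} D(U)={2,3,5,6}: no change
Constraint 2 (W != U) on D(W)={2,3,4,5,6} D(U)={2,3,5,6}: no change
So after constraint 2: D(W)={2,3,4,5,6}, size = 5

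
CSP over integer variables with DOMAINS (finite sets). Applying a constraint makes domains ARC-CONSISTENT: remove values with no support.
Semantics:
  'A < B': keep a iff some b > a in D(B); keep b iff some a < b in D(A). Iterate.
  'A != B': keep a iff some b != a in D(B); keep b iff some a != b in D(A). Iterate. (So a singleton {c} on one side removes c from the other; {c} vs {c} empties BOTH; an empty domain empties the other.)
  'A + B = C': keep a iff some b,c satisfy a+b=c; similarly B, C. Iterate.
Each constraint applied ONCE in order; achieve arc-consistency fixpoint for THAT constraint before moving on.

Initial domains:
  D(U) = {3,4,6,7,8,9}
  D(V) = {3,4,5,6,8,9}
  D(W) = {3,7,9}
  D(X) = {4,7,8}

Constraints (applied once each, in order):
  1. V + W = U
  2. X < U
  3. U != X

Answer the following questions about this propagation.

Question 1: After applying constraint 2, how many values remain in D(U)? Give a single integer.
Constraint 1 (V + W = U) on D(V)={3,4,5,6,8,9} D(W)={3,7,9} D(U)={3,4,6,7,8,9}: V {3,4,5,6,8,9}->{3,4,5,6}; W {3,7,9}->{3}; U {3,4,6,7,8,9}->{6,7,8,9}
Constraint 2 (X < U) on D(X)={4,7,8} D(U)={6,7,8,9}: no change
So after constraint 2: D(U)={6,7,8,9}, size = 4

Answer: 4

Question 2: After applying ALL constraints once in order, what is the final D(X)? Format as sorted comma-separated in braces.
Constraint 1 (V + W = U) on D(V)={3,4,5,6,8,9} D(W)={3,7,9} D(U)={3,4,6,7,8,9}: V {3,4,5,6,8,9}->{3,4,5,6}; W {3,7,9}->{3}; U {3,4,6,7,8,9}->{6,7,8,9}
Constraint 2 (X < U) on D(X)={4,7,8} D(U)={6,7,8,9}: no change
Constraint 3 (U != X) on D(U)={6,7,8,9} D(X)={4,7,8}: no change
So after all 3 constraints: D(X) = {4,7,8}

Answer: {4,7,8}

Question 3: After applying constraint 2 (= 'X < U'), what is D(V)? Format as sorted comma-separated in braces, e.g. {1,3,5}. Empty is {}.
Answer: {3,4,5,6}

Derivation:
Constraint 1 (V + W = U) on D(V)={3,4,5,6,8,9} D(W)={3,7,9} D(U)={3,4,6,7,8,9}: V {3,4,5,6,8,9}->{3,4,5,6}; W {3,7,9}->{3}; U {3,4,6,7,8,9}->{6,7,8,9}
Constraint 2 (X < U) on D(X)={4,7,8} D(U)={6,7,8,9}: no change
So after constraint 2: D(V) = {3,4,5,6}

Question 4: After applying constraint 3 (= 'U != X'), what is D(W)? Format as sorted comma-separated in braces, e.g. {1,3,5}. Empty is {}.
Answer: {3}

Derivation:
Constraint 1 (V + W = U) on D(V)={3,4,5,6,8,9} D(W)={3,7,9} D(U)={3,4,6,7,8,9}: V {3,4,5,6,8,9}->{3,4,5,6}; W {3,7,9}->{3}; U {3,4,6,7,8,9}->{6,7,8,9}
Constraint 2 (X < U) on D(X)={4,7,8} D(U)={6,7,8,9}: no change
Constraint 3 (U != X) on D(U)={6,7,8,9} D(X)={4,7,8}: no change
So after constraint 3: D(W) = {3}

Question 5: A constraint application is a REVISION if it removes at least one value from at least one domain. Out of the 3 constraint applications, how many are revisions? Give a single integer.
Answer: 1

Derivation:
Constraint 1 (V + W = U) on D(V)={3,4,5,6,8,9} D(W)={3,7,9} D(U)={3,4,6,7,8,9}: V {3,4,5,6,8,9}->{3,4,5,6}; W {3,7,9}->{3}; U {3,4,6,7,8,9}->{6,7,8,9} => REVISION
Constraint 2 (X < U) on D(X)={4,7,8} D(U)={6,7,8,9}: no change => not a revision
Constraint 3 (U != X) on D(U)={6,7,8,9} D(X)={4,7,8}: no change => not a revision
Total revisions = 1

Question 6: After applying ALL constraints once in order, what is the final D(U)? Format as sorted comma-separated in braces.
Answer: {6,7,8,9}

Derivation:
Constraint 1 (V + W = U) on D(V)={3,4,5,6,8,9} D(W)={3,7,9} D(U)={3,4,6,7,8,9}: V {3,4,5,6,8,9}->{3,4,5,6}; W {3,7,9}->{3}; U {3,4,6,7,8,9}->{6,7,8,9}
Constraint 2 (X < U) on D(X)={4,7,8} D(U)={6,7,8,9}: no change
Constraint 3 (U != X) on D(U)={6,7,8,9} D(X)={4,7,8}: no change
So after all 3 constraints: D(U) = {6,7,8,9}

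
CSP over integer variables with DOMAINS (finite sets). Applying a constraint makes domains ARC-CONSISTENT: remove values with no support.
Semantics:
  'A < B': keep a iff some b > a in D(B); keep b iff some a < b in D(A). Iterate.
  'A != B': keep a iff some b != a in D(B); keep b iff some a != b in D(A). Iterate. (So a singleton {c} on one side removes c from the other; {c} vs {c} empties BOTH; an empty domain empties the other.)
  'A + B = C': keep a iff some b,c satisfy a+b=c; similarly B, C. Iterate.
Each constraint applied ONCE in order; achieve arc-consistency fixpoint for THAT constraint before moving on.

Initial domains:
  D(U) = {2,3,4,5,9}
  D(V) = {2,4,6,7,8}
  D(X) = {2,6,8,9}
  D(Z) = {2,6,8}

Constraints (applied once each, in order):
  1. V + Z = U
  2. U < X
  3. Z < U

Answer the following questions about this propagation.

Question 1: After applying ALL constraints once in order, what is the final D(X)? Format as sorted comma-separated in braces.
Constraint 1 (V + Z = U) on D(V)={2,4,6,7,8} D(Z)={2,6,8} D(U)={2,3,4,5,9}: V {2,4,6,7,8}->{2,7}; Z {2,6,8}->{2}; U {2,3,4,5,9}->{4,9}
Constraint 2 (U < X) on D(U)={4,9} D(X)={2,6,8,9}: U {4,9}->{4}; X {2,6,8,9}->{6,8,9}
Constraint 3 (Z < U) on D(Z)={2} D(U)={4}: no change
So after all 3 constraints: D(X) = {6,8,9}

Answer: {6,8,9}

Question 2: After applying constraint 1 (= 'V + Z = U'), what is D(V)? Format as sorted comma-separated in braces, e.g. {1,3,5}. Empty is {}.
Answer: {2,7}

Derivation:
Constraint 1 (V + Z = U) on D(V)={2,4,6,7,8} D(Z)={2,6,8} D(U)={2,3,4,5,9}: V {2,4,6,7,8}->{2,7}; Z {2,6,8}->{2}; U {2,3,4,5,9}->{4,9}
So after constraint 1: D(V) = {2,7}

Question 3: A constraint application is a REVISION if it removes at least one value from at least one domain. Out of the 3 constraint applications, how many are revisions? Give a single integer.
Answer: 2

Derivation:
Constraint 1 (V + Z = U) on D(V)={2,4,6,7,8} D(Z)={2,6,8} D(U)={2,3,4,5,9}: V {2,4,6,7,8}->{2,7}; Z {2,6,8}->{2}; U {2,3,4,5,9}->{4,9} => REVISION
Constraint 2 (U < X) on D(U)={4,9} D(X)={2,6,8,9}: U {4,9}->{4}; X {2,6,8,9}->{6,8,9} => REVISION
Constraint 3 (Z < U) on D(Z)={2} D(U)={4}: no change => not a revision
Total revisions = 2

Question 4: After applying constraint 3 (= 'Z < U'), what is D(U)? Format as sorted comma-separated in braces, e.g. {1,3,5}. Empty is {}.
Answer: {4}

Derivation:
Constraint 1 (V + Z = U) on D(V)={2,4,6,7,8} D(Z)={2,6,8} D(U)={2,3,4,5,9}: V {2,4,6,7,8}->{2,7}; Z {2,6,8}->{2}; U {2,3,4,5,9}->{4,9}
Constraint 2 (U < X) on D(U)={4,9} D(X)={2,6,8,9}: U {4,9}->{4}; X {2,6,8,9}->{6,8,9}
Constraint 3 (Z < U) on D(Z)={2} D(U)={4}: no change
So after constraint 3: D(U) = {4}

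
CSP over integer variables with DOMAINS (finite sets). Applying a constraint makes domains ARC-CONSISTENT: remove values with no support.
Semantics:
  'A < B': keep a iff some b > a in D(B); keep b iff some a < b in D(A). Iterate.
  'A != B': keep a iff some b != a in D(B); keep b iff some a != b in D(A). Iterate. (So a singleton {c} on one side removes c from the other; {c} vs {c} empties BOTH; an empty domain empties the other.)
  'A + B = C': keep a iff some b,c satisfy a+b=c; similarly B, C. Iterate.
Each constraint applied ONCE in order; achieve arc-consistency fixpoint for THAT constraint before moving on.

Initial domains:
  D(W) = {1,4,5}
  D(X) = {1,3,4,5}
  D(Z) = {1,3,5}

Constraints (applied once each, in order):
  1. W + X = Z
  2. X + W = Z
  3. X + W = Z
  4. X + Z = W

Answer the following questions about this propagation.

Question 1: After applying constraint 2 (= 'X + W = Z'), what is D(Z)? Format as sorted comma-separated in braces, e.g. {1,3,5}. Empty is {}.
Answer: {5}

Derivation:
Constraint 1 (W + X = Z) on D(W)={1,4,5} D(X)={1,3,4,5} D(Z)={1,3,5}: W {1,4,5}->{1,4}; X {1,3,4,5}->{1,4}; Z {1,3,5}->{5}
Constraint 2 (X + W = Z) on D(X)={1,4} D(W)={1,4} D(Z)={5}: no change
So after constraint 2: D(Z) = {5}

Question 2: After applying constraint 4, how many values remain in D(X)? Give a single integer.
Constraint 1 (W + X = Z) on D(W)={1,4,5} D(X)={1,3,4,5} D(Z)={1,3,5}: W {1,4,5}->{1,4}; X {1,3,4,5}->{1,4}; Z {1,3,5}->{5}
Constraint 2 (X + W = Z) on D(X)={1,4} D(W)={1,4} D(Z)={5}: no change
Constraint 3 (X + W = Z) on D(X)={1,4} D(W)={1,4} D(Z)={5}: no change
Constraint 4 (X + Z = W) on D(X)={1,4} D(Z)={5} D(W)={1,4}: X {1,4}->{}; Z {5}->{}; W {1,4}->{}
So after constraint 4: D(X)={}, size = 0

Answer: 0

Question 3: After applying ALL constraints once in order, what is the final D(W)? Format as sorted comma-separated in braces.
Constraint 1 (W + X = Z) on D(W)={1,4,5} D(X)={1,3,4,5} D(Z)={1,3,5}: W {1,4,5}->{1,4}; X {1,3,4,5}->{1,4}; Z {1,3,5}->{5}
Constraint 2 (X + W = Z) on D(X)={1,4} D(W)={1,4} D(Z)={5}: no change
Constraint 3 (X + W = Z) on D(X)={1,4} D(W)={1,4} D(Z)={5}: no change
Constraint 4 (X + Z = W) on D(X)={1,4} D(Z)={5} D(W)={1,4}: X {1,4}->{}; Z {5}->{}; W {1,4}->{}
So after all 4 constraints: D(W) = {}

Answer: {}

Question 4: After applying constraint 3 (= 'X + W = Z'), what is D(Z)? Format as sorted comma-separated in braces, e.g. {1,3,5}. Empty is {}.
Constraint 1 (W + X = Z) on D(W)={1,4,5} D(X)={1,3,4,5} D(Z)={1,3,5}: W {1,4,5}->{1,4}; X {1,3,4,5}->{1,4}; Z {1,3,5}->{5}
Constraint 2 (X + W = Z) on D(X)={1,4} D(W)={1,4} D(Z)={5}: no change
Constraint 3 (X + W = Z) on D(X)={1,4} D(W)={1,4} D(Z)={5}: no change
So after constraint 3: D(Z) = {5}

Answer: {5}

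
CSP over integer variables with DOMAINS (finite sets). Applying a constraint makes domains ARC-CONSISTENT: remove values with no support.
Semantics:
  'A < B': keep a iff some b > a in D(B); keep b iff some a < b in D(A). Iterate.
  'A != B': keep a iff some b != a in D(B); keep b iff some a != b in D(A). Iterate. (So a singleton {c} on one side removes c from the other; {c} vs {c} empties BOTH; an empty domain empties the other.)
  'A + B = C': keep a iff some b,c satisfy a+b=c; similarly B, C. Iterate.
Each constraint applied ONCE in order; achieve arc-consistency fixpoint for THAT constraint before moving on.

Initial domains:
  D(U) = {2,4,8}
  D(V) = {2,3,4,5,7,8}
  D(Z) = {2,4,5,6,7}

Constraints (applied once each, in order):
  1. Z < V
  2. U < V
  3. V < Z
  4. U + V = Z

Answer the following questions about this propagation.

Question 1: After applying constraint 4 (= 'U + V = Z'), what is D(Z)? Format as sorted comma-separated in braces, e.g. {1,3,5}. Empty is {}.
Answer: {5,6,7}

Derivation:
Constraint 1 (Z < V) on D(Z)={2,4,5,6,7} D(V)={2,3,4,5,7,8}: V {2,3,4,5,7,8}->{3,4,5,7,8}
Constraint 2 (U < V) on D(U)={2,4,8} D(V)={3,4,5,7,8}: U {2,4,8}->{2,4}
Constraint 3 (V < Z) on D(V)={3,4,5,7,8} D(Z)={2,4,5,6,7}: V {3,4,5,7,8}->{3,4,5}; Z {2,4,5,6,7}->{4,5,6,7}
Constraint 4 (U + V = Z) on D(U)={2,4} D(V)={3,4,5} D(Z)={4,5,6,7}: Z {4,5,6,7}->{5,6,7}
So after constraint 4: D(Z) = {5,6,7}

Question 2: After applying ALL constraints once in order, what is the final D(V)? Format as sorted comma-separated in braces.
Constraint 1 (Z < V) on D(Z)={2,4,5,6,7} D(V)={2,3,4,5,7,8}: V {2,3,4,5,7,8}->{3,4,5,7,8}
Constraint 2 (U < V) on D(U)={2,4,8} D(V)={3,4,5,7,8}: U {2,4,8}->{2,4}
Constraint 3 (V < Z) on D(V)={3,4,5,7,8} D(Z)={2,4,5,6,7}: V {3,4,5,7,8}->{3,4,5}; Z {2,4,5,6,7}->{4,5,6,7}
Constraint 4 (U + V = Z) on D(U)={2,4} D(V)={3,4,5} D(Z)={4,5,6,7}: Z {4,5,6,7}->{5,6,7}
So after all 4 constraints: D(V) = {3,4,5}

Answer: {3,4,5}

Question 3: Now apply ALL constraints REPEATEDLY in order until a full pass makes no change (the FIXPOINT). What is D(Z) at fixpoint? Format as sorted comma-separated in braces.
Answer: {}

Derivation:
pass 0 (initial): D(Z)={2,4,5,6,7}
pass 1: U {2,4,8}->{2,4}; V {2,3,4,5,7,8}->{3,4,5}; Z {2,4,5,6,7}->{5,6,7}
pass 2: U {2,4}->{}; V {3,4,5}->{}; Z {5,6,7}->{}
pass 3: no change
Fixpoint after 3 passes: D(Z) = {}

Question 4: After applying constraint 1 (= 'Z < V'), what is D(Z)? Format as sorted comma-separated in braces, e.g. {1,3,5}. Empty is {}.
Answer: {2,4,5,6,7}

Derivation:
Constraint 1 (Z < V) on D(Z)={2,4,5,6,7} D(V)={2,3,4,5,7,8}: V {2,3,4,5,7,8}->{3,4,5,7,8}
So after constraint 1: D(Z) = {2,4,5,6,7}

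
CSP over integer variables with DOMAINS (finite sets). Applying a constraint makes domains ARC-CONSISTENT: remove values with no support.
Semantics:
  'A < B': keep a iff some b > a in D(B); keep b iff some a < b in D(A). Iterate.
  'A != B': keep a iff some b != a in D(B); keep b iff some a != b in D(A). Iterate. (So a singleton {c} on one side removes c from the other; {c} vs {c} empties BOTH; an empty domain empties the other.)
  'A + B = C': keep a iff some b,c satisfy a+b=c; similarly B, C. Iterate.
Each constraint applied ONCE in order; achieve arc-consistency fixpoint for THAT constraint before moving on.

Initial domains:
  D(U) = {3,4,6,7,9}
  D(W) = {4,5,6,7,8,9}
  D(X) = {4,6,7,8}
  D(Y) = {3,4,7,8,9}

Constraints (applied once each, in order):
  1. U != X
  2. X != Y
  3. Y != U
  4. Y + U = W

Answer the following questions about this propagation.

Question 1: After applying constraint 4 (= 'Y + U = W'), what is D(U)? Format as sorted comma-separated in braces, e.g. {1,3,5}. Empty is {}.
Constraint 1 (U != X) on D(U)={3,4,6,7,9} D(X)={4,6,7,8}: no change
Constraint 2 (X != Y) on D(X)={4,6,7,8} D(Y)={3,4,7,8,9}: no change
Constraint 3 (Y != U) on D(Y)={3,4,7,8,9} D(U)={3,4,6,7,9}: no change
Constraint 4 (Y + U = W) on D(Y)={3,4,7,8,9} D(U)={3,4,6,7,9} D(W)={4,5,6,7,8,9}: Y {3,4,7,8,9}->{3,4}; U {3,4,6,7,9}->{3,4,6}; W {4,5,6,7,8,9}->{6,7,8,9}
So after constraint 4: D(U) = {3,4,6}

Answer: {3,4,6}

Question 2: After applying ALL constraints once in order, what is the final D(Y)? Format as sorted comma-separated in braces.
Constraint 1 (U != X) on D(U)={3,4,6,7,9} D(X)={4,6,7,8}: no change
Constraint 2 (X != Y) on D(X)={4,6,7,8} D(Y)={3,4,7,8,9}: no change
Constraint 3 (Y != U) on D(Y)={3,4,7,8,9} D(U)={3,4,6,7,9}: no change
Constraint 4 (Y + U = W) on D(Y)={3,4,7,8,9} D(U)={3,4,6,7,9} D(W)={4,5,6,7,8,9}: Y {3,4,7,8,9}->{3,4}; U {3,4,6,7,9}->{3,4,6}; W {4,5,6,7,8,9}->{6,7,8,9}
So after all 4 constraints: D(Y) = {3,4}

Answer: {3,4}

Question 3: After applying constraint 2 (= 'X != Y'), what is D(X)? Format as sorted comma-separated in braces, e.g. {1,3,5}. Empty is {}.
Answer: {4,6,7,8}

Derivation:
Constraint 1 (U != X) on D(U)={3,4,6,7,9} D(X)={4,6,7,8}: no change
Constraint 2 (X != Y) on D(X)={4,6,7,8} D(Y)={3,4,7,8,9}: no change
So after constraint 2: D(X) = {4,6,7,8}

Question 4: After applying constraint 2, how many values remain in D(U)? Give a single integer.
Constraint 1 (U != X) on D(U)={3,4,6,7,9} D(X)={4,6,7,8}: no change
Constraint 2 (X != Y) on D(X)={4,6,7,8} D(Y)={3,4,7,8,9}: no change
So after constraint 2: D(U)={3,4,6,7,9}, size = 5

Answer: 5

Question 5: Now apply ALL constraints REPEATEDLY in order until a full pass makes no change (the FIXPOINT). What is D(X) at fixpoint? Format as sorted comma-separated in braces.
Answer: {4,6,7,8}

Derivation:
pass 0 (initial): D(X)={4,6,7,8}
pass 1: U {3,4,6,7,9}->{3,4,6}; W {4,5,6,7,8,9}->{6,7,8,9}; Y {3,4,7,8,9}->{3,4}
pass 2: no change
Fixpoint after 2 passes: D(X) = {4,6,7,8}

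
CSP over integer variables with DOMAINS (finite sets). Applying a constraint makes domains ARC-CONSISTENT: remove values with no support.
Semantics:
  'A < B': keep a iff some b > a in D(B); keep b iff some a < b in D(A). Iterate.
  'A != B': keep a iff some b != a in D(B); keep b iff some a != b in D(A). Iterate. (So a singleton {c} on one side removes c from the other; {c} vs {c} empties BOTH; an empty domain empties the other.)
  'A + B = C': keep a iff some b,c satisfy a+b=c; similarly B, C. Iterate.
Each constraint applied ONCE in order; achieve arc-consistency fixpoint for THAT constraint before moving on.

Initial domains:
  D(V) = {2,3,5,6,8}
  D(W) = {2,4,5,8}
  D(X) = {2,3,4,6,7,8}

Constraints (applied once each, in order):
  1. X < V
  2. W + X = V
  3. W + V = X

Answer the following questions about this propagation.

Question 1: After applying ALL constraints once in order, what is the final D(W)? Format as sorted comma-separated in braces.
Answer: {}

Derivation:
Constraint 1 (X < V) on D(X)={2,3,4,6,7,8} D(V)={2,3,5,6,8}: X {2,3,4,6,7,8}->{2,3,4,6,7}; V {2,3,5,6,8}->{3,5,6,8}
Constraint 2 (W + X = V) on D(W)={2,4,5,8} D(X)={2,3,4,6,7} D(V)={3,5,6,8}: W {2,4,5,8}->{2,4,5}; X {2,3,4,6,7}->{2,3,4,6}; V {3,5,6,8}->{5,6,8}
Constraint 3 (W + V = X) on D(W)={2,4,5} D(V)={5,6,8} D(X)={2,3,4,6}: W {2,4,5}->{}; V {5,6,8}->{}; X {2,3,4,6}->{}
So after all 3 constraints: D(W) = {}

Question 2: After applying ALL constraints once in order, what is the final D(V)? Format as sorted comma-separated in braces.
Constraint 1 (X < V) on D(X)={2,3,4,6,7,8} D(V)={2,3,5,6,8}: X {2,3,4,6,7,8}->{2,3,4,6,7}; V {2,3,5,6,8}->{3,5,6,8}
Constraint 2 (W + X = V) on D(W)={2,4,5,8} D(X)={2,3,4,6,7} D(V)={3,5,6,8}: W {2,4,5,8}->{2,4,5}; X {2,3,4,6,7}->{2,3,4,6}; V {3,5,6,8}->{5,6,8}
Constraint 3 (W + V = X) on D(W)={2,4,5} D(V)={5,6,8} D(X)={2,3,4,6}: W {2,4,5}->{}; V {5,6,8}->{}; X {2,3,4,6}->{}
So after all 3 constraints: D(V) = {}

Answer: {}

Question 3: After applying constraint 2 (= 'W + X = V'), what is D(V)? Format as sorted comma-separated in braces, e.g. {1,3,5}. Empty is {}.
Constraint 1 (X < V) on D(X)={2,3,4,6,7,8} D(V)={2,3,5,6,8}: X {2,3,4,6,7,8}->{2,3,4,6,7}; V {2,3,5,6,8}->{3,5,6,8}
Constraint 2 (W + X = V) on D(W)={2,4,5,8} D(X)={2,3,4,6,7} D(V)={3,5,6,8}: W {2,4,5,8}->{2,4,5}; X {2,3,4,6,7}->{2,3,4,6}; V {3,5,6,8}->{5,6,8}
So after constraint 2: D(V) = {5,6,8}

Answer: {5,6,8}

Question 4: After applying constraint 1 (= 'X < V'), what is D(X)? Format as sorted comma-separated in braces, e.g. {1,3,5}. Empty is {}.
Answer: {2,3,4,6,7}

Derivation:
Constraint 1 (X < V) on D(X)={2,3,4,6,7,8} D(V)={2,3,5,6,8}: X {2,3,4,6,7,8}->{2,3,4,6,7}; V {2,3,5,6,8}->{3,5,6,8}
So after constraint 1: D(X) = {2,3,4,6,7}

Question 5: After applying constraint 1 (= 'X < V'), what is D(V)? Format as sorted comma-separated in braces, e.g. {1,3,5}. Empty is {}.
Constraint 1 (X < V) on D(X)={2,3,4,6,7,8} D(V)={2,3,5,6,8}: X {2,3,4,6,7,8}->{2,3,4,6,7}; V {2,3,5,6,8}->{3,5,6,8}
So after constraint 1: D(V) = {3,5,6,8}

Answer: {3,5,6,8}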